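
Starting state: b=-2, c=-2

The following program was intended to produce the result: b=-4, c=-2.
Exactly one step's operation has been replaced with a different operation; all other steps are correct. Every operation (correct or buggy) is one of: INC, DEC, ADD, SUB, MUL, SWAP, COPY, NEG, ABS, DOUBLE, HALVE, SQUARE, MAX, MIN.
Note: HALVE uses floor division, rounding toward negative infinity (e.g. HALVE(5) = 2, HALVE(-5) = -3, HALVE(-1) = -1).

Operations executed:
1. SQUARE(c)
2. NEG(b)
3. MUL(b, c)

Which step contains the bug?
Step 1

Trace with buggy code:
Initial: b=-2, c=-2
After step 1: b=-2, c=4
After step 2: b=2, c=4
After step 3: b=8, c=4
Actual final b=8, c=4 ≠ expected b=-4, c=-2.
Step 1 is the only position where a single-operation replacement can produce the expected result.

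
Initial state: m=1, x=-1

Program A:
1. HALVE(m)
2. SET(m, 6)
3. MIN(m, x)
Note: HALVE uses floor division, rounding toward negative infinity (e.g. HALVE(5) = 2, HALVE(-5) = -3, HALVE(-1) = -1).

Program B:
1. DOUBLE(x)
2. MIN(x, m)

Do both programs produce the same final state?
No

Program A final state: m=-1, x=-1
Program B final state: m=1, x=-2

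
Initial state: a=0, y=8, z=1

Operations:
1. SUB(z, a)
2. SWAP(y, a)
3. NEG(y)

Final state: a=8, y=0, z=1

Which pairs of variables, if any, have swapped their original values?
(y, a)

Comparing initial and final values:
z: 1 → 1
y: 8 → 0
a: 0 → 8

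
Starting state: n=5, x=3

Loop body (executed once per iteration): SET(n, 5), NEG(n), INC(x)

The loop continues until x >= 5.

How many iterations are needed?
2

Tracing iterations:
Initial: n=5, x=3
After iteration 1: n=-5, x=4
After iteration 2: n=-5, x=5
x >= 5 now holds, so the loop exits after 2 iterations.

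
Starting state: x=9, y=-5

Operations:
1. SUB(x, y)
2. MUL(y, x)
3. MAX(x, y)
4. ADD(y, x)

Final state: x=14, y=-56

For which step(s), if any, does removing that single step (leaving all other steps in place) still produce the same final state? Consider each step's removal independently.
Step(s) 3

Testing removal of each single step:
Without step 1: final = x=9, y=-36 (different)
Without step 2: final = x=14, y=9 (different)
Without step 3: final = x=14, y=-56 (same)
Without step 4: final = x=14, y=-70 (different)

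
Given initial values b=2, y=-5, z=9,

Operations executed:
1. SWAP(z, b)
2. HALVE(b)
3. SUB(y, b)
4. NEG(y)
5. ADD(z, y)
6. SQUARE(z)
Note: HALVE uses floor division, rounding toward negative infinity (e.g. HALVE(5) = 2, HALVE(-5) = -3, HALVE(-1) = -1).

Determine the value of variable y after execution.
y = 9

Tracing execution:
Step 1: SWAP(z, b) → y = -5
Step 2: HALVE(b) → y = -5
Step 3: SUB(y, b) → y = -9
Step 4: NEG(y) → y = 9
Step 5: ADD(z, y) → y = 9
Step 6: SQUARE(z) → y = 9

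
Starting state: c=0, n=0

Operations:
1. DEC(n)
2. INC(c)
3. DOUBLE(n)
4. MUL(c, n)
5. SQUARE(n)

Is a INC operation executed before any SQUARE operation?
Yes

First INC: step 2
First SQUARE: step 5
Since 2 < 5, INC comes first.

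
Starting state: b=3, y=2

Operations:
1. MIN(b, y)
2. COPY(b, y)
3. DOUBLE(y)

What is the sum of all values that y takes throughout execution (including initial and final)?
10

Values of y at each step:
Initial: y = 2
After step 1: y = 2
After step 2: y = 2
After step 3: y = 4
Sum = 2 + 2 + 2 + 4 = 10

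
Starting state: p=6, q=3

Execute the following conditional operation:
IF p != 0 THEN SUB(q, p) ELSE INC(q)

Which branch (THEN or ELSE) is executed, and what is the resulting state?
Branch: THEN, Final state: p=6, q=-3

Evaluating condition: p != 0
p = 6
Condition is True, so THEN branch executes
After SUB(q, p): p=6, q=-3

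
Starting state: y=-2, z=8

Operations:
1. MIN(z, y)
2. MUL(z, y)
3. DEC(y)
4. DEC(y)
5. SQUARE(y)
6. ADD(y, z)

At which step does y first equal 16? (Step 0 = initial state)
Step 5

Tracing y:
Initial: y = -2
After step 1: y = -2
After step 2: y = -2
After step 3: y = -3
After step 4: y = -4
After step 5: y = 16 ← first occurrence
After step 6: y = 20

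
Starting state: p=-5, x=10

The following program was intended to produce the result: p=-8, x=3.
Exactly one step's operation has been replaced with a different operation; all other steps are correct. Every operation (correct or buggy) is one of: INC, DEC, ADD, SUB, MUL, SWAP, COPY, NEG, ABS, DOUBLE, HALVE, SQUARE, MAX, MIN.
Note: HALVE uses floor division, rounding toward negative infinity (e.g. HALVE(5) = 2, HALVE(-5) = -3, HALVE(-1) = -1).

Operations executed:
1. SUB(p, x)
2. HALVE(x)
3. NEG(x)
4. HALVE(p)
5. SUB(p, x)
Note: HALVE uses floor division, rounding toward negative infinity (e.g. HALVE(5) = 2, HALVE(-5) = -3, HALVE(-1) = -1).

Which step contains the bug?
Step 5

Trace with buggy code:
Initial: p=-5, x=10
After step 1: p=-15, x=10
After step 2: p=-15, x=5
After step 3: p=-15, x=-5
After step 4: p=-8, x=-5
After step 5: p=-3, x=-5
Actual final p=-3, x=-5 ≠ expected p=-8, x=3.
Step 5 is the only position where a single-operation replacement can produce the expected result.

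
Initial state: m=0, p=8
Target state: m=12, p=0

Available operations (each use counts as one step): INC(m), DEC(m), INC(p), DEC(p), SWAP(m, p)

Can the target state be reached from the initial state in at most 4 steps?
No

The target state cannot be reached within 4 steps.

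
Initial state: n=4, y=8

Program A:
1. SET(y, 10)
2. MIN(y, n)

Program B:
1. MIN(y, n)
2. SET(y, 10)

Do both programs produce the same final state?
No

Program A final state: n=4, y=4
Program B final state: n=4, y=10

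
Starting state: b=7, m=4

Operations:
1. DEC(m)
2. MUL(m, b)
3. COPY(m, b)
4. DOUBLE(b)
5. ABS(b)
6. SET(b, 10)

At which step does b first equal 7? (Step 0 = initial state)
Step 0

Tracing b:
Initial: b = 7 ← first occurrence
After step 1: b = 7
After step 2: b = 7
After step 3: b = 7
After step 4: b = 14
After step 5: b = 14
After step 6: b = 10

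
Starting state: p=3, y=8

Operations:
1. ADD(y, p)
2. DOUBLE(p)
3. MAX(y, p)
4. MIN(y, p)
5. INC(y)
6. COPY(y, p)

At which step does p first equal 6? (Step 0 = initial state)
Step 2

Tracing p:
Initial: p = 3
After step 1: p = 3
After step 2: p = 6 ← first occurrence
After step 3: p = 6
After step 4: p = 6
After step 5: p = 6
After step 6: p = 6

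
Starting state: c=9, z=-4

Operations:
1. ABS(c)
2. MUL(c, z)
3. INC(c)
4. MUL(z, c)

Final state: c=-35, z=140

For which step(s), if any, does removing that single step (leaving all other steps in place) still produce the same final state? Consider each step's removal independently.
Step(s) 1

Testing removal of each single step:
Without step 1: final = c=-35, z=140 (same)
Without step 2: final = c=10, z=-40 (different)
Without step 3: final = c=-36, z=144 (different)
Without step 4: final = c=-35, z=-4 (different)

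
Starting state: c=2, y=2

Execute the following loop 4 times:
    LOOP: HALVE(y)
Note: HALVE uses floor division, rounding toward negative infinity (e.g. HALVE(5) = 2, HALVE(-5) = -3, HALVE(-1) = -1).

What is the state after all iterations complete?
c=2, y=0

Iteration trace:
Start: c=2, y=2
After iteration 1: c=2, y=1
After iteration 2: c=2, y=0
After iteration 3: c=2, y=0
After iteration 4: c=2, y=0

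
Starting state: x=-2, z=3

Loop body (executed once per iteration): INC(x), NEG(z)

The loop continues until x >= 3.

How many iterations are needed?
5

Tracing iterations:
Initial: x=-2, z=3
After iteration 1: x=-1, z=-3
After iteration 2: x=0, z=3
After iteration 3: x=1, z=-3
After iteration 4: x=2, z=3
After iteration 5: x=3, z=-3
x >= 3 now holds, so the loop exits after 5 iterations.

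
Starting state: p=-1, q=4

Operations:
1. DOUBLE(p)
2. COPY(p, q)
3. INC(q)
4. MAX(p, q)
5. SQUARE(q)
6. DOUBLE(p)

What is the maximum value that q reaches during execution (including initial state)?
25

Values of q at each step:
Initial: q = 4
After step 1: q = 4
After step 2: q = 4
After step 3: q = 5
After step 4: q = 5
After step 5: q = 25 ← maximum
After step 6: q = 25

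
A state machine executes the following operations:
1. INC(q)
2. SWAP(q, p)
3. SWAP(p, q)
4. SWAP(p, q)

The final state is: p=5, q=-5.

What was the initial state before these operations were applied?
p=-5, q=4

Working backwards:
Final state: p=5, q=-5
Before step 4 (SWAP(p, q)): p=-5, q=5
Before step 3 (SWAP(p, q)): p=5, q=-5
Before step 2 (SWAP(q, p)): p=-5, q=5
Before step 1 (INC(q)): p=-5, q=4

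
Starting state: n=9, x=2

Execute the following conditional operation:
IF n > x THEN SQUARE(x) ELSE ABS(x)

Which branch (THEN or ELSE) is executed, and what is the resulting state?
Branch: THEN, Final state: n=9, x=4

Evaluating condition: n > x
n = 9, x = 2
Condition is True, so THEN branch executes
After SQUARE(x): n=9, x=4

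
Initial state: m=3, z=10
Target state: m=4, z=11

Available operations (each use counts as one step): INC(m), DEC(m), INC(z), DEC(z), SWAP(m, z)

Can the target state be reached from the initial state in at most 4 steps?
Yes

Path (2 steps): INC(m) → INC(z)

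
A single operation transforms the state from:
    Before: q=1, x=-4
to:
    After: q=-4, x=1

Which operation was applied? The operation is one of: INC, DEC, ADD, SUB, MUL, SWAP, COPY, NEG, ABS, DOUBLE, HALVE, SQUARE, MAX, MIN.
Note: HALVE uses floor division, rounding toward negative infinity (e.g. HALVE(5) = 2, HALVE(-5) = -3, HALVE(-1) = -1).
SWAP(x, q)

Analyzing the change:
Before: q=1, x=-4
After: q=-4, x=1
Variable x changed from -4 to 1
Variable q changed from 1 to -4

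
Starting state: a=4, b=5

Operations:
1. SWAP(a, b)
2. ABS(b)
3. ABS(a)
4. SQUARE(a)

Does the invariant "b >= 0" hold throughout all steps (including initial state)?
Yes

The invariant holds at every step.

State at each step:
Initial: a=4, b=5
After step 1: a=5, b=4
After step 2: a=5, b=4
After step 3: a=5, b=4
After step 4: a=25, b=4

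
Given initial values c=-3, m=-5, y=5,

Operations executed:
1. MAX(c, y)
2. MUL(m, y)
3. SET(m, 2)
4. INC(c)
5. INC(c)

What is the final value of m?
m = 2

Tracing execution:
Step 1: MAX(c, y) → m = -5
Step 2: MUL(m, y) → m = -25
Step 3: SET(m, 2) → m = 2
Step 4: INC(c) → m = 2
Step 5: INC(c) → m = 2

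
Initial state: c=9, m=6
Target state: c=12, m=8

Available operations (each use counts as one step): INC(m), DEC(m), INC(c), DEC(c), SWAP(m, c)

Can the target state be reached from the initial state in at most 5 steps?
Yes

Path (5 steps): INC(m) → INC(m) → INC(c) → INC(c) → INC(c)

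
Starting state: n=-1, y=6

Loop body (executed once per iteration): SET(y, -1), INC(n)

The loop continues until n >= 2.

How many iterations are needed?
3

Tracing iterations:
Initial: n=-1, y=6
After iteration 1: n=0, y=-1
After iteration 2: n=1, y=-1
After iteration 3: n=2, y=-1
n >= 2 now holds, so the loop exits after 3 iterations.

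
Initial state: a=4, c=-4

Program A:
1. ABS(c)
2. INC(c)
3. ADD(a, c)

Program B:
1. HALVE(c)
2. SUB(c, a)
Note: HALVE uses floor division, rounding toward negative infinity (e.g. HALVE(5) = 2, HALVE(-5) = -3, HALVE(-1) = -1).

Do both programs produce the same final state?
No

Program A final state: a=9, c=5
Program B final state: a=4, c=-6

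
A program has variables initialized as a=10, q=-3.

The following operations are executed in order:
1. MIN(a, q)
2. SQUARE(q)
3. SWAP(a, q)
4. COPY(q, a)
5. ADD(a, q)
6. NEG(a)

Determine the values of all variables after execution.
{a: -18, q: 9}

Step-by-step execution:
Initial: a=10, q=-3
After step 1 (MIN(a, q)): a=-3, q=-3
After step 2 (SQUARE(q)): a=-3, q=9
After step 3 (SWAP(a, q)): a=9, q=-3
After step 4 (COPY(q, a)): a=9, q=9
After step 5 (ADD(a, q)): a=18, q=9
After step 6 (NEG(a)): a=-18, q=9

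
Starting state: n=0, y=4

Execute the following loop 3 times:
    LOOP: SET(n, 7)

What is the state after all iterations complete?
n=7, y=4

Iteration trace:
Start: n=0, y=4
After iteration 1: n=7, y=4
After iteration 2: n=7, y=4
After iteration 3: n=7, y=4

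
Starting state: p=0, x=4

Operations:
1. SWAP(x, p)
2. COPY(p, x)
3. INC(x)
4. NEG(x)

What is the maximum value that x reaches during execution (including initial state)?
4

Values of x at each step:
Initial: x = 4 ← maximum
After step 1: x = 0
After step 2: x = 0
After step 3: x = 1
After step 4: x = -1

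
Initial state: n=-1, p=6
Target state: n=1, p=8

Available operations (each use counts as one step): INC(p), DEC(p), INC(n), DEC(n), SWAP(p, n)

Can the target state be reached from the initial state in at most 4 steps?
Yes

Path (4 steps): INC(p) → INC(p) → INC(n) → INC(n)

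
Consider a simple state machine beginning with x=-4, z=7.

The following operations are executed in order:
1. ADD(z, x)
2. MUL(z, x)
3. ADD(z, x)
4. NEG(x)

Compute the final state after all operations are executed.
{x: 4, z: -16}

Step-by-step execution:
Initial: x=-4, z=7
After step 1 (ADD(z, x)): x=-4, z=3
After step 2 (MUL(z, x)): x=-4, z=-12
After step 3 (ADD(z, x)): x=-4, z=-16
After step 4 (NEG(x)): x=4, z=-16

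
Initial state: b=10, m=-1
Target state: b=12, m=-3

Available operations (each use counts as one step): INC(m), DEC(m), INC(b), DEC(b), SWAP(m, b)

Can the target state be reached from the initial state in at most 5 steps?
Yes

Path (4 steps): DEC(m) → DEC(m) → INC(b) → INC(b)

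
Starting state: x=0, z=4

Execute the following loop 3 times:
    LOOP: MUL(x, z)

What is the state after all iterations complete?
x=0, z=4

Iteration trace:
Start: x=0, z=4
After iteration 1: x=0, z=4
After iteration 2: x=0, z=4
After iteration 3: x=0, z=4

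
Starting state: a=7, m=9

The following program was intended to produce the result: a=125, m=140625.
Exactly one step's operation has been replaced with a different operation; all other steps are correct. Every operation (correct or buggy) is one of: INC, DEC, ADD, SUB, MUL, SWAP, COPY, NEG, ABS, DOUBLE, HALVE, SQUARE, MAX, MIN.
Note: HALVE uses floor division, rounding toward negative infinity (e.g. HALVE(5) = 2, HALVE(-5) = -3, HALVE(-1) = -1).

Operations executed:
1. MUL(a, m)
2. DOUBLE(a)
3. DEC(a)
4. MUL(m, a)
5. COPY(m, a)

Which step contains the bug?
Step 5

Trace with buggy code:
Initial: a=7, m=9
After step 1: a=63, m=9
After step 2: a=126, m=9
After step 3: a=125, m=9
After step 4: a=125, m=1125
After step 5: a=125, m=125
Actual final a=125, m=125 ≠ expected a=125, m=140625.
Step 5 is the only position where a single-operation replacement can produce the expected result.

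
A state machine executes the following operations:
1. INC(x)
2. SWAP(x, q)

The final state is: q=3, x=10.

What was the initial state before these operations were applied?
q=10, x=2

Working backwards:
Final state: q=3, x=10
Before step 2 (SWAP(x, q)): q=10, x=3
Before step 1 (INC(x)): q=10, x=2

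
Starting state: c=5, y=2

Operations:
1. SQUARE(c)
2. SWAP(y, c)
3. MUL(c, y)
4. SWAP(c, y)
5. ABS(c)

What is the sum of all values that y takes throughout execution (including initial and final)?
154

Values of y at each step:
Initial: y = 2
After step 1: y = 2
After step 2: y = 25
After step 3: y = 25
After step 4: y = 50
After step 5: y = 50
Sum = 2 + 2 + 25 + 25 + 50 + 50 = 154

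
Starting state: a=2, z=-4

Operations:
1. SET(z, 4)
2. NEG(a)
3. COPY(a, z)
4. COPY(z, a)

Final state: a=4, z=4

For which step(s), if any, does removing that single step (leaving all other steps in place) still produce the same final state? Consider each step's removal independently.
Step(s) 2, 4

Testing removal of each single step:
Without step 1: final = a=-4, z=-4 (different)
Without step 2: final = a=4, z=4 (same)
Without step 3: final = a=-2, z=-2 (different)
Without step 4: final = a=4, z=4 (same)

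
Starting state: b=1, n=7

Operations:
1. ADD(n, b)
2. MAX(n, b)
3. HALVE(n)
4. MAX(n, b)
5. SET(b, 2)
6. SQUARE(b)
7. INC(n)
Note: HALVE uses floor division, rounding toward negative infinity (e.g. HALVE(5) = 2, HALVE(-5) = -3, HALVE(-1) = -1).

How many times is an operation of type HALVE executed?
1

Counting HALVE operations:
Step 3: HALVE(n) ← HALVE
Total: 1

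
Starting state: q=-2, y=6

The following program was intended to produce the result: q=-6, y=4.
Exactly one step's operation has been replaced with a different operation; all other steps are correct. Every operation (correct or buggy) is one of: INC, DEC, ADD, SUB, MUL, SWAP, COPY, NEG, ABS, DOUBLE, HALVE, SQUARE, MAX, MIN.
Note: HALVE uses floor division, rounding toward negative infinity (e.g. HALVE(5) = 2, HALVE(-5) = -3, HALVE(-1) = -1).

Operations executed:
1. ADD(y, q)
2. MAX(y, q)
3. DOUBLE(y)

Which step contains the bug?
Step 3

Trace with buggy code:
Initial: q=-2, y=6
After step 1: q=-2, y=4
After step 2: q=-2, y=4
After step 3: q=-2, y=8
Actual final q=-2, y=8 ≠ expected q=-6, y=4.
Step 3 is the only position where a single-operation replacement can produce the expected result.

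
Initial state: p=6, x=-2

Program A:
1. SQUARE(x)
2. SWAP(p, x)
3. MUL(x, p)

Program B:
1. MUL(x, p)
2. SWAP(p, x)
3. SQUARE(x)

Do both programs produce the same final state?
No

Program A final state: p=4, x=24
Program B final state: p=-12, x=36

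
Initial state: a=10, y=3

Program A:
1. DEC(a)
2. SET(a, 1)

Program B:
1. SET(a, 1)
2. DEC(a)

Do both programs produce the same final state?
No

Program A final state: a=1, y=3
Program B final state: a=0, y=3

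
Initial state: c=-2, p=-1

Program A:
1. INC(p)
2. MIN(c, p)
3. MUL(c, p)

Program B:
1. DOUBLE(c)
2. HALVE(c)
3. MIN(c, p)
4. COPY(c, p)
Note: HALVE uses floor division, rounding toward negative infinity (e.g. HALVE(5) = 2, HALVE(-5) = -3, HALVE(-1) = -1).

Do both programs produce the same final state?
No

Program A final state: c=0, p=0
Program B final state: c=-1, p=-1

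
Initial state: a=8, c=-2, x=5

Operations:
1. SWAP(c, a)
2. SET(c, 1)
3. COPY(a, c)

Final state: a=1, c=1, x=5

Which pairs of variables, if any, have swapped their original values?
None

Comparing initial and final values:
a: 8 → 1
x: 5 → 5
c: -2 → 1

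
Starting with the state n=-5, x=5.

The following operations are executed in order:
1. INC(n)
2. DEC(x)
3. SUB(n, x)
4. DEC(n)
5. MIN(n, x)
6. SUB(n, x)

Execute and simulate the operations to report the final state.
{n: -13, x: 4}

Step-by-step execution:
Initial: n=-5, x=5
After step 1 (INC(n)): n=-4, x=5
After step 2 (DEC(x)): n=-4, x=4
After step 3 (SUB(n, x)): n=-8, x=4
After step 4 (DEC(n)): n=-9, x=4
After step 5 (MIN(n, x)): n=-9, x=4
After step 6 (SUB(n, x)): n=-13, x=4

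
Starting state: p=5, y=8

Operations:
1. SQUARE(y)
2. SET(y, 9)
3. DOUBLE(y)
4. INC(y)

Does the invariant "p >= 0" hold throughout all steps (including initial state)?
Yes

The invariant holds at every step.

State at each step:
Initial: p=5, y=8
After step 1: p=5, y=64
After step 2: p=5, y=9
After step 3: p=5, y=18
After step 4: p=5, y=19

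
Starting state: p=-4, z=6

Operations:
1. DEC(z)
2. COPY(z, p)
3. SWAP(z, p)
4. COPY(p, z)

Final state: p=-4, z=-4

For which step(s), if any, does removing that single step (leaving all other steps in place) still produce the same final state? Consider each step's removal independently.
Step(s) 1, 2, 3, 4

Testing removal of each single step:
Without step 1: final = p=-4, z=-4 (same)
Without step 2: final = p=-4, z=-4 (same)
Without step 3: final = p=-4, z=-4 (same)
Without step 4: final = p=-4, z=-4 (same)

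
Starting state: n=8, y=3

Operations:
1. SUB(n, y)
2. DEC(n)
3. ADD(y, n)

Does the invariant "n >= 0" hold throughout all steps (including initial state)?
Yes

The invariant holds at every step.

State at each step:
Initial: n=8, y=3
After step 1: n=5, y=3
After step 2: n=4, y=3
After step 3: n=4, y=7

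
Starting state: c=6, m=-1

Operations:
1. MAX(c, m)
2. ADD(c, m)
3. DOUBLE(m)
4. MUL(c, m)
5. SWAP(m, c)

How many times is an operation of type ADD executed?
1

Counting ADD operations:
Step 2: ADD(c, m) ← ADD
Total: 1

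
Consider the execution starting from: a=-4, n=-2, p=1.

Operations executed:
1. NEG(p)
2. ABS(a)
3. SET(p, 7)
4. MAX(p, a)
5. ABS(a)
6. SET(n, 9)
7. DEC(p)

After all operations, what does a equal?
a = 4

Tracing execution:
Step 1: NEG(p) → a = -4
Step 2: ABS(a) → a = 4
Step 3: SET(p, 7) → a = 4
Step 4: MAX(p, a) → a = 4
Step 5: ABS(a) → a = 4
Step 6: SET(n, 9) → a = 4
Step 7: DEC(p) → a = 4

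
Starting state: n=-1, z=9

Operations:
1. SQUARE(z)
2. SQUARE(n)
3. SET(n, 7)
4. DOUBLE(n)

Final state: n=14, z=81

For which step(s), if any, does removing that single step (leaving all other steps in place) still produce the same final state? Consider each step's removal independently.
Step(s) 2

Testing removal of each single step:
Without step 1: final = n=14, z=9 (different)
Without step 2: final = n=14, z=81 (same)
Without step 3: final = n=2, z=81 (different)
Without step 4: final = n=7, z=81 (different)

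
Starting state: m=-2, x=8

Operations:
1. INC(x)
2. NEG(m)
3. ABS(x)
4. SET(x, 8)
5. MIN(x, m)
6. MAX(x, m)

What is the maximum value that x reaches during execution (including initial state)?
9

Values of x at each step:
Initial: x = 8
After step 1: x = 9 ← maximum
After step 2: x = 9
After step 3: x = 9
After step 4: x = 8
After step 5: x = 2
After step 6: x = 2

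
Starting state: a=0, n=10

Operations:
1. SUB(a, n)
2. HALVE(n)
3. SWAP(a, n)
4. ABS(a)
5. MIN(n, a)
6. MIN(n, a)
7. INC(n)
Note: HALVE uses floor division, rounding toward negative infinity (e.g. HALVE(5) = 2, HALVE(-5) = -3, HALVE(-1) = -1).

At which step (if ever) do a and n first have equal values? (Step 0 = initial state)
Never

a and n never become equal during execution.

Comparing values at each step:
Initial: a=0, n=10
After step 1: a=-10, n=10
After step 2: a=-10, n=5
After step 3: a=5, n=-10
After step 4: a=5, n=-10
After step 5: a=5, n=-10
After step 6: a=5, n=-10
After step 7: a=5, n=-9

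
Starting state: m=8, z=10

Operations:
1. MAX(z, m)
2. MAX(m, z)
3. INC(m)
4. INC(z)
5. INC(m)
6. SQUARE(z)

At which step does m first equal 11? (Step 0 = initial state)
Step 3

Tracing m:
Initial: m = 8
After step 1: m = 8
After step 2: m = 10
After step 3: m = 11 ← first occurrence
After step 4: m = 11
After step 5: m = 12
After step 6: m = 12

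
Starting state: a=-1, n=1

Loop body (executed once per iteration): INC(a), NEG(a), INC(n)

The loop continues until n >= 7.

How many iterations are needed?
6

Tracing iterations:
Initial: a=-1, n=1
After iteration 1: a=0, n=2
After iteration 2: a=-1, n=3
After iteration 3: a=0, n=4
After iteration 4: a=-1, n=5
After iteration 5: a=0, n=6
After iteration 6: a=-1, n=7
n >= 7 now holds, so the loop exits after 6 iterations.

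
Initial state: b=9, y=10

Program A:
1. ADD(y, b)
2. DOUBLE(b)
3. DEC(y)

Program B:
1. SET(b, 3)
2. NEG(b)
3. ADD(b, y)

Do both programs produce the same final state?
No

Program A final state: b=18, y=18
Program B final state: b=7, y=10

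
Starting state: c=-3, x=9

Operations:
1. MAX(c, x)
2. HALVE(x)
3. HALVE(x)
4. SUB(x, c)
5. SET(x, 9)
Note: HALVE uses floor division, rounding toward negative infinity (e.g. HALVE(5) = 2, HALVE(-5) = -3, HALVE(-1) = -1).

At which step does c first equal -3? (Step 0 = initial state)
Step 0

Tracing c:
Initial: c = -3 ← first occurrence
After step 1: c = 9
After step 2: c = 9
After step 3: c = 9
After step 4: c = 9
After step 5: c = 9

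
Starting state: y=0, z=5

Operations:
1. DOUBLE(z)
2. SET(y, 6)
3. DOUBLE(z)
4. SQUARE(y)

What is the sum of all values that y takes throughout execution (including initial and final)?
48

Values of y at each step:
Initial: y = 0
After step 1: y = 0
After step 2: y = 6
After step 3: y = 6
After step 4: y = 36
Sum = 0 + 0 + 6 + 6 + 36 = 48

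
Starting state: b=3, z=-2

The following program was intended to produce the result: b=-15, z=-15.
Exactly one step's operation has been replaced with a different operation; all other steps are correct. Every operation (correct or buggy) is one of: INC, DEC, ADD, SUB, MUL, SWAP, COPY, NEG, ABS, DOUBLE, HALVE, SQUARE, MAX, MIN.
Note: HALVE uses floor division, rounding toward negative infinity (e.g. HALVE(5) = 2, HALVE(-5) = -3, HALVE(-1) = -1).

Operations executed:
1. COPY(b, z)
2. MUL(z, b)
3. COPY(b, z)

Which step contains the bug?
Step 1

Trace with buggy code:
Initial: b=3, z=-2
After step 1: b=-2, z=-2
After step 2: b=-2, z=4
After step 3: b=4, z=4
Actual final b=4, z=4 ≠ expected b=-15, z=-15.
Step 1 is the only position where a single-operation replacement can produce the expected result.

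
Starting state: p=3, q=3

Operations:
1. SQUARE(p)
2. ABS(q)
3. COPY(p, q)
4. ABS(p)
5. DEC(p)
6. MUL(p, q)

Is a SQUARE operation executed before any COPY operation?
Yes

First SQUARE: step 1
First COPY: step 3
Since 1 < 3, SQUARE comes first.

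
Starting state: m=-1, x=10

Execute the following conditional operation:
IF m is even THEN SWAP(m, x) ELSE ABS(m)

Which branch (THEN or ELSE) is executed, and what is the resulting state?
Branch: ELSE, Final state: m=1, x=10

Evaluating condition: m is even
Condition is False, so ELSE branch executes
After ABS(m): m=1, x=10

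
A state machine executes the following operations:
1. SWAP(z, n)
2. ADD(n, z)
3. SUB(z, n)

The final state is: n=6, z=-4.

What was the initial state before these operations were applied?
n=2, z=4

Working backwards:
Final state: n=6, z=-4
Before step 3 (SUB(z, n)): n=6, z=2
Before step 2 (ADD(n, z)): n=4, z=2
Before step 1 (SWAP(z, n)): n=2, z=4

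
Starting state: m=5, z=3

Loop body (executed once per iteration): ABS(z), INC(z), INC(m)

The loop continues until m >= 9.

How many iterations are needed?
4

Tracing iterations:
Initial: m=5, z=3
After iteration 1: m=6, z=4
After iteration 2: m=7, z=5
After iteration 3: m=8, z=6
After iteration 4: m=9, z=7
m >= 9 now holds, so the loop exits after 4 iterations.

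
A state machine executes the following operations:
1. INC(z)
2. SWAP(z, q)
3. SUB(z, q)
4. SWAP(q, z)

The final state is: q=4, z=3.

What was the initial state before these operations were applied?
q=7, z=2

Working backwards:
Final state: q=4, z=3
Before step 4 (SWAP(q, z)): q=3, z=4
Before step 3 (SUB(z, q)): q=3, z=7
Before step 2 (SWAP(z, q)): q=7, z=3
Before step 1 (INC(z)): q=7, z=2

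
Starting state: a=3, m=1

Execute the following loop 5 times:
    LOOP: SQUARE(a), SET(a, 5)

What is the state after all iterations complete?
a=5, m=1

Iteration trace:
Start: a=3, m=1
After iteration 1: a=5, m=1
After iteration 2: a=5, m=1
After iteration 3: a=5, m=1
After iteration 4: a=5, m=1
After iteration 5: a=5, m=1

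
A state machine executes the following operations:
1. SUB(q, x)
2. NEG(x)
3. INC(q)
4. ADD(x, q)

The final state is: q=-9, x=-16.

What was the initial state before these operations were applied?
q=-3, x=7

Working backwards:
Final state: q=-9, x=-16
Before step 4 (ADD(x, q)): q=-9, x=-7
Before step 3 (INC(q)): q=-10, x=-7
Before step 2 (NEG(x)): q=-10, x=7
Before step 1 (SUB(q, x)): q=-3, x=7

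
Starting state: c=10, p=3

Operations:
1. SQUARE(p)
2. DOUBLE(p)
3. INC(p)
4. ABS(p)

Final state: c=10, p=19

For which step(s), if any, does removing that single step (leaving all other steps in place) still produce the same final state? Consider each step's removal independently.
Step(s) 4

Testing removal of each single step:
Without step 1: final = c=10, p=7 (different)
Without step 2: final = c=10, p=10 (different)
Without step 3: final = c=10, p=18 (different)
Without step 4: final = c=10, p=19 (same)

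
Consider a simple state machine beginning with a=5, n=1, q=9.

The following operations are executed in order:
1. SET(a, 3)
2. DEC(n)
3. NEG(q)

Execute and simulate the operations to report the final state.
{a: 3, n: 0, q: -9}

Step-by-step execution:
Initial: a=5, n=1, q=9
After step 1 (SET(a, 3)): a=3, n=1, q=9
After step 2 (DEC(n)): a=3, n=0, q=9
After step 3 (NEG(q)): a=3, n=0, q=-9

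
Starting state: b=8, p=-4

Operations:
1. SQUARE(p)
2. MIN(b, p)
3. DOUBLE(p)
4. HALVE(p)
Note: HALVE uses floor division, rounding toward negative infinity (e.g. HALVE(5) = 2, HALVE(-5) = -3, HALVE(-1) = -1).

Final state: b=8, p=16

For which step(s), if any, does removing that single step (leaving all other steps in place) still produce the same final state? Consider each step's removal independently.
Step(s) 2

Testing removal of each single step:
Without step 1: final = b=-4, p=-4 (different)
Without step 2: final = b=8, p=16 (same)
Without step 3: final = b=8, p=8 (different)
Without step 4: final = b=8, p=32 (different)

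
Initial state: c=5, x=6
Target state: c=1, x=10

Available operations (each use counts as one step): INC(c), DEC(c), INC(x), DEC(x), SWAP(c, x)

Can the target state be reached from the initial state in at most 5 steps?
No

The target state cannot be reached within 5 steps.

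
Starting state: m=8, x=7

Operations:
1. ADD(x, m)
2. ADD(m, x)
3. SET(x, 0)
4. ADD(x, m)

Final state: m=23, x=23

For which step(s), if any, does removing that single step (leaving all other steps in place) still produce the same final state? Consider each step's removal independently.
None - removing any single step changes the final result

Testing removal of each single step:
Without step 1: final = m=15, x=15 (different)
Without step 2: final = m=8, x=8 (different)
Without step 3: final = m=23, x=38 (different)
Without step 4: final = m=23, x=0 (different)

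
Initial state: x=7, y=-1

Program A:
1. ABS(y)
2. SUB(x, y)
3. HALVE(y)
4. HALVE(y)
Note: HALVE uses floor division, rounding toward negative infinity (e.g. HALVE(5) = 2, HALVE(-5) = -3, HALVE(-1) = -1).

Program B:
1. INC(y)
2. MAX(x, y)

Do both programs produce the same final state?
No

Program A final state: x=6, y=0
Program B final state: x=7, y=0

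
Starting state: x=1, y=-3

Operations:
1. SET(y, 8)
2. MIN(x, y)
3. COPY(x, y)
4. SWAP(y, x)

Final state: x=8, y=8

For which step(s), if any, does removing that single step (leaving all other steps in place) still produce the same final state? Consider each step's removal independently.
Step(s) 2, 4

Testing removal of each single step:
Without step 1: final = x=-3, y=-3 (different)
Without step 2: final = x=8, y=8 (same)
Without step 3: final = x=8, y=1 (different)
Without step 4: final = x=8, y=8 (same)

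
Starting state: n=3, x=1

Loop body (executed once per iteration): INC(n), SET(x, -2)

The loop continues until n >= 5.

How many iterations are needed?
2

Tracing iterations:
Initial: n=3, x=1
After iteration 1: n=4, x=-2
After iteration 2: n=5, x=-2
n >= 5 now holds, so the loop exits after 2 iterations.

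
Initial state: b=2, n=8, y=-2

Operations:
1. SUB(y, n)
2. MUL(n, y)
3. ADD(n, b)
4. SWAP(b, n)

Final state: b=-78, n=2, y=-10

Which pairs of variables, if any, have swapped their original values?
None

Comparing initial and final values:
y: -2 → -10
b: 2 → -78
n: 8 → 2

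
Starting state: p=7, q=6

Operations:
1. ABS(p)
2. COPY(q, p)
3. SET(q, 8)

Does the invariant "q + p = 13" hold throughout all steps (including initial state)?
No, violated after step 2

The invariant is violated after step 2.

State at each step:
Initial: p=7, q=6
After step 1: p=7, q=6
After step 2: p=7, q=7
After step 3: p=7, q=8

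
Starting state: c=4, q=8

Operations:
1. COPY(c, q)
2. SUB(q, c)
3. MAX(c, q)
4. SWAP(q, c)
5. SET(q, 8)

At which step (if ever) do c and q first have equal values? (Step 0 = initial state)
Step 1

c and q first become equal after step 1.

Comparing values at each step:
Initial: c=4, q=8
After step 1: c=8, q=8 ← equal!
After step 2: c=8, q=0
After step 3: c=8, q=0
After step 4: c=0, q=8
After step 5: c=0, q=8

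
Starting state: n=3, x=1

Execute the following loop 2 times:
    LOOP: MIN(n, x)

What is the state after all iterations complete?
n=1, x=1

Iteration trace:
Start: n=3, x=1
After iteration 1: n=1, x=1
After iteration 2: n=1, x=1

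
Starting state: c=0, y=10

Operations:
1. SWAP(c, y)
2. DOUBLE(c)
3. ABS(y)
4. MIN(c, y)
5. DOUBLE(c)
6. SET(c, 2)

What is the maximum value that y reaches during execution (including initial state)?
10

Values of y at each step:
Initial: y = 10 ← maximum
After step 1: y = 0
After step 2: y = 0
After step 3: y = 0
After step 4: y = 0
After step 5: y = 0
After step 6: y = 0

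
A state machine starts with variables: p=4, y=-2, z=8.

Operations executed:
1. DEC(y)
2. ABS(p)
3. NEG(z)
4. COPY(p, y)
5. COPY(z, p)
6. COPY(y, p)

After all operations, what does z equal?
z = -3

Tracing execution:
Step 1: DEC(y) → z = 8
Step 2: ABS(p) → z = 8
Step 3: NEG(z) → z = -8
Step 4: COPY(p, y) → z = -8
Step 5: COPY(z, p) → z = -3
Step 6: COPY(y, p) → z = -3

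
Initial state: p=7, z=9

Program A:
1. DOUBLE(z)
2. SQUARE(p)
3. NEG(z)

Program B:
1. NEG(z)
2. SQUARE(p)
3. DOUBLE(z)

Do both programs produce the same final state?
Yes

Program A final state: p=49, z=-18
Program B final state: p=49, z=-18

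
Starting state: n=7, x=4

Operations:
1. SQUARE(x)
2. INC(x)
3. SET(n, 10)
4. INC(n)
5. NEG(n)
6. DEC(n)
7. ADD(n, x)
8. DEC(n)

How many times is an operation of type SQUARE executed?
1

Counting SQUARE operations:
Step 1: SQUARE(x) ← SQUARE
Total: 1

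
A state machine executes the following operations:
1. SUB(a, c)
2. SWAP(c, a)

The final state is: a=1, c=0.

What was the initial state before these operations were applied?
a=1, c=1

Working backwards:
Final state: a=1, c=0
Before step 2 (SWAP(c, a)): a=0, c=1
Before step 1 (SUB(a, c)): a=1, c=1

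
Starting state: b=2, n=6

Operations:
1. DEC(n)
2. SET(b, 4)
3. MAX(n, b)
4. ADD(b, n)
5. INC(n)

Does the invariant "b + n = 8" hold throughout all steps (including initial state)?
No, violated after step 1

The invariant is violated after step 1.

State at each step:
Initial: b=2, n=6
After step 1: b=2, n=5
After step 2: b=4, n=5
After step 3: b=4, n=5
After step 4: b=9, n=5
After step 5: b=9, n=6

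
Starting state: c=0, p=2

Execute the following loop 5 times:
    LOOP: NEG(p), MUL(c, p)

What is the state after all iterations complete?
c=0, p=-2

Iteration trace:
Start: c=0, p=2
After iteration 1: c=0, p=-2
After iteration 2: c=0, p=2
After iteration 3: c=0, p=-2
After iteration 4: c=0, p=2
After iteration 5: c=0, p=-2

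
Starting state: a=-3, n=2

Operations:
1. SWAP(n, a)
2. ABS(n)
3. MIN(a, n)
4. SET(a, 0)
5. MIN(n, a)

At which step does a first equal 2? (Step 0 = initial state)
Step 1

Tracing a:
Initial: a = -3
After step 1: a = 2 ← first occurrence
After step 2: a = 2
After step 3: a = 2
After step 4: a = 0
After step 5: a = 0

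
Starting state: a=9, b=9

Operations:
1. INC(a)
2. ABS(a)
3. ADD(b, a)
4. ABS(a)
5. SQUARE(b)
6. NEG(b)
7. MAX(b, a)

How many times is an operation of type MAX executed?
1

Counting MAX operations:
Step 7: MAX(b, a) ← MAX
Total: 1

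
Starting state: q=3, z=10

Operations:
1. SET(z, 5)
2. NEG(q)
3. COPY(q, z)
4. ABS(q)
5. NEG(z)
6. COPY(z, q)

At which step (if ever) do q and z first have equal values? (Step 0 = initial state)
Step 3

q and z first become equal after step 3.

Comparing values at each step:
Initial: q=3, z=10
After step 1: q=3, z=5
After step 2: q=-3, z=5
After step 3: q=5, z=5 ← equal!
After step 4: q=5, z=5 ← equal!
After step 5: q=5, z=-5
After step 6: q=5, z=5 ← equal!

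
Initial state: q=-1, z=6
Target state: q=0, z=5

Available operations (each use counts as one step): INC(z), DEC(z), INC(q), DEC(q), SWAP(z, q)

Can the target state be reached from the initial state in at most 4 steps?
Yes

Path (2 steps): DEC(z) → INC(q)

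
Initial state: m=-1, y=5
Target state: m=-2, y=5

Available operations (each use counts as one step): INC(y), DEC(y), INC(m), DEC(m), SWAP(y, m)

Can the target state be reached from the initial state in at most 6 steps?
Yes

Path (1 step): DEC(m)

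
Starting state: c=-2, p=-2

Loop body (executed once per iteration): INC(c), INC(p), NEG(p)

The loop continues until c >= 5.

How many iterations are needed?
7

Tracing iterations:
Initial: c=-2, p=-2
After iteration 1: c=-1, p=1
After iteration 2: c=0, p=-2
After iteration 3: c=1, p=1
After iteration 4: c=2, p=-2
After iteration 5: c=3, p=1
After iteration 6: c=4, p=-2
After iteration 7: c=5, p=1
c >= 5 now holds, so the loop exits after 7 iterations.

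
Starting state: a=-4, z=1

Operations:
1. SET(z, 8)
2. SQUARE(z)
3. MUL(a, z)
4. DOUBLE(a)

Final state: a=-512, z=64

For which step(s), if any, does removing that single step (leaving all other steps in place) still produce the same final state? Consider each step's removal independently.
None - removing any single step changes the final result

Testing removal of each single step:
Without step 1: final = a=-8, z=1 (different)
Without step 2: final = a=-64, z=8 (different)
Without step 3: final = a=-8, z=64 (different)
Without step 4: final = a=-256, z=64 (different)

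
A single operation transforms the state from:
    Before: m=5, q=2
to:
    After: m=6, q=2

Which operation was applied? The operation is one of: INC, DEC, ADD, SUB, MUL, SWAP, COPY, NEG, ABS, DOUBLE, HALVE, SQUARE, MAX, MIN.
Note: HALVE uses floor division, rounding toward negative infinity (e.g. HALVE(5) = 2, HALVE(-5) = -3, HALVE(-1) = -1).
INC(m)

Analyzing the change:
Before: m=5, q=2
After: m=6, q=2
Variable m changed from 5 to 6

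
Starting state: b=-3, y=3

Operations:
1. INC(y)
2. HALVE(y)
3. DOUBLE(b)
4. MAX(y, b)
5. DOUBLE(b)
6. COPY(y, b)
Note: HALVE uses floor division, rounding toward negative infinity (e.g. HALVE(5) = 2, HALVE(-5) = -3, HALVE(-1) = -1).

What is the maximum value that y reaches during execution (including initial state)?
4

Values of y at each step:
Initial: y = 3
After step 1: y = 4 ← maximum
After step 2: y = 2
After step 3: y = 2
After step 4: y = 2
After step 5: y = 2
After step 6: y = -12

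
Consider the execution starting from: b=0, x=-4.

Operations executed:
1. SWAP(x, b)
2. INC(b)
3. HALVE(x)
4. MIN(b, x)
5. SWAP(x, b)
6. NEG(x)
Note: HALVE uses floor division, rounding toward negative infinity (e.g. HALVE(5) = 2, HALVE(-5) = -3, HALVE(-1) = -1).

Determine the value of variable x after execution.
x = 3

Tracing execution:
Step 1: SWAP(x, b) → x = 0
Step 2: INC(b) → x = 0
Step 3: HALVE(x) → x = 0
Step 4: MIN(b, x) → x = 0
Step 5: SWAP(x, b) → x = -3
Step 6: NEG(x) → x = 3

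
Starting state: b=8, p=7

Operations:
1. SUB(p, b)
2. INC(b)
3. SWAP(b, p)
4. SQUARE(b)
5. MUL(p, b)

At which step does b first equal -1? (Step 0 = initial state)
Step 3

Tracing b:
Initial: b = 8
After step 1: b = 8
After step 2: b = 9
After step 3: b = -1 ← first occurrence
After step 4: b = 1
After step 5: b = 1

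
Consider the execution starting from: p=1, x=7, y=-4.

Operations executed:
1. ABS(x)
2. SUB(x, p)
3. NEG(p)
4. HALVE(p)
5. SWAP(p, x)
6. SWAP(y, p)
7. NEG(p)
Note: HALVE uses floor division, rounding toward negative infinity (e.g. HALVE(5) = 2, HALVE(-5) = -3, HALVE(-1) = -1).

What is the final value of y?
y = 6

Tracing execution:
Step 1: ABS(x) → y = -4
Step 2: SUB(x, p) → y = -4
Step 3: NEG(p) → y = -4
Step 4: HALVE(p) → y = -4
Step 5: SWAP(p, x) → y = -4
Step 6: SWAP(y, p) → y = 6
Step 7: NEG(p) → y = 6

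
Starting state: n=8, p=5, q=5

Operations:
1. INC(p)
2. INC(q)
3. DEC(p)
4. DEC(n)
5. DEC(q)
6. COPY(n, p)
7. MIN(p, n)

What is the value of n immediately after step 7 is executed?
n = 5

Tracing n through execution:
Initial: n = 8
After step 1 (INC(p)): n = 8
After step 2 (INC(q)): n = 8
After step 3 (DEC(p)): n = 8
After step 4 (DEC(n)): n = 7
After step 5 (DEC(q)): n = 7
After step 6 (COPY(n, p)): n = 5
After step 7 (MIN(p, n)): n = 5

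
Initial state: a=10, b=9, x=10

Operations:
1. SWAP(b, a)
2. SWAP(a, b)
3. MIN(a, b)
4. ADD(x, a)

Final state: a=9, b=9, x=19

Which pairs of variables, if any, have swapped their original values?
None

Comparing initial and final values:
b: 9 → 9
x: 10 → 19
a: 10 → 9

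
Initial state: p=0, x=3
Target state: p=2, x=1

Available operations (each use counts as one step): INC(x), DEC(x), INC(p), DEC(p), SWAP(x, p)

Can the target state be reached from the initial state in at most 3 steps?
Yes

Path (3 steps): DEC(x) → INC(p) → SWAP(x, p)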